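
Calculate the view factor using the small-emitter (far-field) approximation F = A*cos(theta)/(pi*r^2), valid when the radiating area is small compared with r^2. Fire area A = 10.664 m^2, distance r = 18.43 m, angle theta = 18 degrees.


cos(18 deg) = 0.95106
pi*r^2 = 1067.1
F = 10.664 * 0.95106 / 1067.1 = 0.0095044

0.0095044


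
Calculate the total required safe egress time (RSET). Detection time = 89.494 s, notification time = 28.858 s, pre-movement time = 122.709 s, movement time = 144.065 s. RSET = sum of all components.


Total = 89.494 + 28.858 + 122.709 + 144.065 = 385.126 s

385.126 s


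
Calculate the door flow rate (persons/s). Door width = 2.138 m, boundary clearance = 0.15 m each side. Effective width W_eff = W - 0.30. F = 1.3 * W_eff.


W_eff = 2.138 - 0.30 = 1.838 m
F = 1.3 * 1.838 = 2.3894 persons/s

2.3894 persons/s


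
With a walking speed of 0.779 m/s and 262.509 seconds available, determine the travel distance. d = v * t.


d = 0.779 * 262.509 = 204.49 m

204.49 m


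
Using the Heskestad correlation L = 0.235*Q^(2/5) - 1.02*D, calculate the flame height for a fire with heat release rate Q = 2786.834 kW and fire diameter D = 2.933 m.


Q^(2/5) = 23.881
0.235 * Q^(2/5) = 5.6119
1.02 * D = 2.9917
L = 2.6203 m

2.6203 m


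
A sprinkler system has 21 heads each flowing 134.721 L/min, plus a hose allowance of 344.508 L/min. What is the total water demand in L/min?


Sprinkler demand = 21 * 134.721 = 2829.141 L/min
Total = 2829.141 + 344.508 = 3173.649 L/min

3173.649 L/min


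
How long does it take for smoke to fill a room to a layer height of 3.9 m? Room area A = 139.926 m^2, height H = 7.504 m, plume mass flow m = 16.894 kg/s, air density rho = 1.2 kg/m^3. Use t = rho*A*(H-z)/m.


H - z = 3.604 m
t = 1.2 * 139.926 * 3.604 / 16.894 = 35.821 s

35.821 s


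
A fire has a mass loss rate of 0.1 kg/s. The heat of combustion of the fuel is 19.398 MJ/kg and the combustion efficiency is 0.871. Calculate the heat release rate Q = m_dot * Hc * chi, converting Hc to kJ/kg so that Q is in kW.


Hc = 19.398 MJ/kg = 19.398 * 1000 kJ/kg = 19398 kJ/kg
Q = 0.1 kg/s * 19398 kJ/kg * 0.871 = 1689.6 kW

1689.6 kW


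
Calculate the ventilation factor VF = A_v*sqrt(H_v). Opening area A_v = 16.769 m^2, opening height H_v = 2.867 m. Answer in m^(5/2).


sqrt(H_v) = 1.6932
VF = 16.769 * 1.6932 = 28.394 m^(5/2)

28.394 m^(5/2)


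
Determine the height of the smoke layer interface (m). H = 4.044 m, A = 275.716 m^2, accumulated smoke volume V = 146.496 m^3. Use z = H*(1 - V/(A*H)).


V/(A*H) = 0.13139
1 - 0.13139 = 0.86861
z = 4.044 * 0.86861 = 3.5127 m

3.5127 m


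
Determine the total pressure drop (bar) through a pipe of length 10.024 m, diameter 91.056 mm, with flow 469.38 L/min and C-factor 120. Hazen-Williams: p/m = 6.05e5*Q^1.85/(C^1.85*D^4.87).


Q^1.85 = 87563
C^1.85 = 7022.4
D^4.87 = 3.4820e+09
p/m = 0.0021665 bar/m
p_total = 0.0021665 * 10.024 = 0.021717 bar

0.021717 bar


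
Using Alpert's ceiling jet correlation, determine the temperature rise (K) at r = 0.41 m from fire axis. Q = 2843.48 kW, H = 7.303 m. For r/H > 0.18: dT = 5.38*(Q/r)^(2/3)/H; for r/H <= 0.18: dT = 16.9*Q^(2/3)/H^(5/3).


r/H = 0.41 / 7.303 = 0.056141
r/H <= 0.18, so dT = 16.9*Q^(2/3)/H^(5/3)
Q^(2/3) = 200.71
H^(5/3) = 27.490
dT = 16.9 * 200.71 / 27.490 = 123.39 K

123.39 K


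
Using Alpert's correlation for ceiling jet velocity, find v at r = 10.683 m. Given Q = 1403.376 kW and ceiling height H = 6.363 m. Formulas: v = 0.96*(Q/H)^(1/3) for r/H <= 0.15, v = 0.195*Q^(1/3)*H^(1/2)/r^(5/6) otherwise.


r/H = 10.683 / 6.363 = 1.6789
r/H > 0.15, so v = 0.195*Q^(1/3)*H^(1/2)/r^(5/6)
Q^(1/3) = 11.196
H^(1/2) = 2.5225
r^(5/6) = 7.1985
v = 0.195 * 11.196 * 2.5225 / 7.1985 = 0.76503 m/s

0.76503 m/s


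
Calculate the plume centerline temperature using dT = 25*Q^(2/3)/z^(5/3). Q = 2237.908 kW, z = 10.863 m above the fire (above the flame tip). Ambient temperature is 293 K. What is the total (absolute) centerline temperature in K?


Q^(2/3) = 171.09
z^(5/3) = 53.282
dT = 25 * 171.09 / 53.282 = 80.276 K
T = 293 + 80.276 = 373.28 K

373.28 K


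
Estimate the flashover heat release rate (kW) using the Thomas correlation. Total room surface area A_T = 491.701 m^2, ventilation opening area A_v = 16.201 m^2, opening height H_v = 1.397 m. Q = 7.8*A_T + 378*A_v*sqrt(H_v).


7.8*A_T = 3835.3
sqrt(H_v) = 1.1819
378*A_v*sqrt(H_v) = 7238.2
Q = 3835.3 + 7238.2 = 11073 kW

11073 kW


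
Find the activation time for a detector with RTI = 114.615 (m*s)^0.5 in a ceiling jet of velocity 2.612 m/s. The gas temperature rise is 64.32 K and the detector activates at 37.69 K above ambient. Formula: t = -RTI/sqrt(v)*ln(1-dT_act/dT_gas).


dT_act/dT_gas = 0.58598
ln(1 - 0.58598) = -0.88183
t = -114.615 / sqrt(2.612) * -0.88183 = 62.538 s

62.538 s


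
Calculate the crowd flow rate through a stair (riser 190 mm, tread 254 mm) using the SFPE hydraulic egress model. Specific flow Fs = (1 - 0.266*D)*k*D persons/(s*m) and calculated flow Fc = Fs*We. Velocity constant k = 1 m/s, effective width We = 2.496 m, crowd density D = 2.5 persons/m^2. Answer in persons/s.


1 - 0.266*D = 1 - 0.266*2.5 = 0.335
Fs = 0.335 * 1 * 2.5 = 0.83750 persons/(s*m)
Fc = 0.83750 * 2.496 = 2.0904 persons/s

2.0904 persons/s


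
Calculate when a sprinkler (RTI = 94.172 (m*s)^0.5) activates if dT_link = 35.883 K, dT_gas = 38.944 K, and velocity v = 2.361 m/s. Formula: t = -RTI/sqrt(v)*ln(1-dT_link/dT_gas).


dT_link/dT_gas = 0.92140
ln(1 - 0.92140) = -2.5434
t = -94.172 / sqrt(2.361) * -2.5434 = 155.88 s

155.88 s


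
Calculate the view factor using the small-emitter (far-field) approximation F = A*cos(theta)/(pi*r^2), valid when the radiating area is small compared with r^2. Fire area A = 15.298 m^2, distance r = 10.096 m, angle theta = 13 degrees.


cos(13 deg) = 0.97437
pi*r^2 = 320.22
F = 15.298 * 0.97437 / 320.22 = 0.046549

0.046549


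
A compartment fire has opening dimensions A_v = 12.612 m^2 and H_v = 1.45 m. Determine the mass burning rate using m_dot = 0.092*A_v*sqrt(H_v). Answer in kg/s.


sqrt(H_v) = 1.2042
m_dot = 0.092 * 12.612 * 1.2042 = 1.3972 kg/s

1.3972 kg/s


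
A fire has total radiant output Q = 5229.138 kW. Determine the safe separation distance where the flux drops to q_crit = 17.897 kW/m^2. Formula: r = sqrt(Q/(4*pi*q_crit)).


4*pi*q_crit = 224.90
Q/(4*pi*q_crit) = 23.251
r = sqrt(23.251) = 4.8219 m

4.8219 m


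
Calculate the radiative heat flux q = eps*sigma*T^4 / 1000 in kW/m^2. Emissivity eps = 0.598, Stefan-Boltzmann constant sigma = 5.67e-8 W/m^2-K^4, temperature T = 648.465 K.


T^4 = 1.7683e+11
q = 0.598 * 5.67e-8 * 1.7683e+11 / 1000 = 5.9956 kW/m^2

5.9956 kW/m^2


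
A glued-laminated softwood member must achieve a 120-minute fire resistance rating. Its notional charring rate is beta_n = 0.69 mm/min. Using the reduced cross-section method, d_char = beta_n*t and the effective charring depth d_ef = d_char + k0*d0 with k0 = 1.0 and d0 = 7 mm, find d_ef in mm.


d_char = 0.69 * 120 = 82.8 mm
d_ef = 82.8 + 1.0*7 = 89.8 mm

89.8 mm


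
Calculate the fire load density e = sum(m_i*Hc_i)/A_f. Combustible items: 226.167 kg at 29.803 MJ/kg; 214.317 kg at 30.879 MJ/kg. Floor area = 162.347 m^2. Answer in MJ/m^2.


Total energy = 226.167*29.803 + 214.317*30.879
= 6740.455 + 6617.895
= 13358.35 MJ
e = 13358.35 / 162.347 = 82.283 MJ/m^2

82.283 MJ/m^2


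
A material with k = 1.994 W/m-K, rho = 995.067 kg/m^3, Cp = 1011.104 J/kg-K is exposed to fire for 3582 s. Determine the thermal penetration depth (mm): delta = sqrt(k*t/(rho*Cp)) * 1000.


alpha = 1.994 / (995.067 * 1011.104) = 1.9819e-06 m^2/s
alpha * t = 0.0070991
delta = sqrt(0.0070991) * 1000 = 84.256 mm

84.256 mm


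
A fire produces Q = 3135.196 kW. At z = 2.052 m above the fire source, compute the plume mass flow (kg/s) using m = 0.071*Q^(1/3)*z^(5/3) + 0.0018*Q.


Q^(1/3) = 14.636
z^(5/3) = 3.3136
First term = 0.071 * 14.636 * 3.3136 = 3.4433
Second term = 0.0018 * 3135.196 = 5.6434
m = 9.0867 kg/s

9.0867 kg/s


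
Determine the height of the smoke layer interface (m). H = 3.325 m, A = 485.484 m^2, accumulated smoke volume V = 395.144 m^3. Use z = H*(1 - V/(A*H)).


V/(A*H) = 0.24479
1 - 0.24479 = 0.75521
z = 3.325 * 0.75521 = 2.5111 m

2.5111 m


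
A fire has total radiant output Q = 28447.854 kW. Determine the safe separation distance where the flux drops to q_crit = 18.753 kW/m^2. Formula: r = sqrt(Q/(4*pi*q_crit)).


4*pi*q_crit = 235.66
Q/(4*pi*q_crit) = 120.72
r = sqrt(120.72) = 10.987 m

10.987 m


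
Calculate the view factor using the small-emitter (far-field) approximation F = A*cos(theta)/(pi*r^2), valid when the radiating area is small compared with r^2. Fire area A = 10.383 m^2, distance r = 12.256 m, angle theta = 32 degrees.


cos(32 deg) = 0.84805
pi*r^2 = 471.90
F = 10.383 * 0.84805 / 471.90 = 0.018659

0.018659


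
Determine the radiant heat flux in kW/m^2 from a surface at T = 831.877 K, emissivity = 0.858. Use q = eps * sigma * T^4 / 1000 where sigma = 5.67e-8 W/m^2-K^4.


T^4 = 4.7889e+11
q = 0.858 * 5.67e-8 * 4.7889e+11 / 1000 = 23.297 kW/m^2

23.297 kW/m^2


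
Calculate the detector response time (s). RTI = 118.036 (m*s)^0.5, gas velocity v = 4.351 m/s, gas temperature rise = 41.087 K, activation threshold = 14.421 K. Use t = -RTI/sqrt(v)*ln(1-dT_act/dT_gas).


dT_act/dT_gas = 0.35099
ln(1 - 0.35099) = -0.43230
t = -118.036 / sqrt(4.351) * -0.43230 = 24.463 s

24.463 s


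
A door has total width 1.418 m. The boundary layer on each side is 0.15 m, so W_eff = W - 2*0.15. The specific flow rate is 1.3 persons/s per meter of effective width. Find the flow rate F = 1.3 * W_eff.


W_eff = 1.418 - 0.30 = 1.118 m
F = 1.3 * 1.118 = 1.4534 persons/s

1.4534 persons/s


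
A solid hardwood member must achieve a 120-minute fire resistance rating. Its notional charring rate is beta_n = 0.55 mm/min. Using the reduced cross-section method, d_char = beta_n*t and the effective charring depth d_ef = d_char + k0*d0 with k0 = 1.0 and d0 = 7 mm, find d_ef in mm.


d_char = 0.55 * 120 = 66 mm
d_ef = 66 + 1.0*7 = 73 mm

73 mm


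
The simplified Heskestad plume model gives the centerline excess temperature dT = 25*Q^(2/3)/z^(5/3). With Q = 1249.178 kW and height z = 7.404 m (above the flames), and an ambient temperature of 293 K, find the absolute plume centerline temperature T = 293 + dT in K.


Q^(2/3) = 115.99
z^(5/3) = 28.126
dT = 25 * 115.99 / 28.126 = 103.10 K
T = 293 + 103.10 = 396.10 K

396.10 K


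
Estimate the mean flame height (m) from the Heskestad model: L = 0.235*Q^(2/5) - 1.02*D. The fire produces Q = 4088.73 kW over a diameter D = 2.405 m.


Q^(2/5) = 27.838
0.235 * Q^(2/5) = 6.5419
1.02 * D = 2.4531
L = 4.0888 m

4.0888 m


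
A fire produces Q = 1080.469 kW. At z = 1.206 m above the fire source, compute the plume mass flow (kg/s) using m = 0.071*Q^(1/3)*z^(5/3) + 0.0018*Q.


Q^(1/3) = 10.261
z^(5/3) = 1.3664
First term = 0.071 * 10.261 * 1.3664 = 0.99550
Second term = 0.0018 * 1080.469 = 1.9448
m = 2.9403 kg/s

2.9403 kg/s


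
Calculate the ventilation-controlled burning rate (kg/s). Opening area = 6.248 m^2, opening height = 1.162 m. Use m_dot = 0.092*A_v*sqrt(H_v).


sqrt(H_v) = 1.0780
m_dot = 0.092 * 6.248 * 1.0780 = 0.61963 kg/s

0.61963 kg/s


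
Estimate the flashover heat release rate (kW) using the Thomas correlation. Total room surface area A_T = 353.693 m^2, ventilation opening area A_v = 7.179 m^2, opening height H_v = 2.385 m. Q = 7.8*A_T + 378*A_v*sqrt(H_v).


7.8*A_T = 2758.8
sqrt(H_v) = 1.5443
378*A_v*sqrt(H_v) = 4190.8
Q = 2758.8 + 4190.8 = 6949.6 kW

6949.6 kW


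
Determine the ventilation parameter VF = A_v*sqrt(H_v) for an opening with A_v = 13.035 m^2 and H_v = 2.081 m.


sqrt(H_v) = 1.4426
VF = 13.035 * 1.4426 = 18.804 m^(5/2)

18.804 m^(5/2)


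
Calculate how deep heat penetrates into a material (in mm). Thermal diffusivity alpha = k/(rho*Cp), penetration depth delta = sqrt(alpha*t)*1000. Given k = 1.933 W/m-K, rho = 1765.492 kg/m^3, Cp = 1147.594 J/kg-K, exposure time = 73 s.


alpha = 1.933 / (1765.492 * 1147.594) = 9.5406e-07 m^2/s
alpha * t = 6.9647e-05
delta = sqrt(6.9647e-05) * 1000 = 8.3455 mm

8.3455 mm


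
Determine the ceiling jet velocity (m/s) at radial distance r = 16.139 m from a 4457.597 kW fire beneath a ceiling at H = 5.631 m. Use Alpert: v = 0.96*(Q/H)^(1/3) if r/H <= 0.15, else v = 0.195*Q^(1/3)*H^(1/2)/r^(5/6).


r/H = 16.139 / 5.631 = 2.8661
r/H > 0.15, so v = 0.195*Q^(1/3)*H^(1/2)/r^(5/6)
Q^(1/3) = 16.458
H^(1/2) = 2.3730
r^(5/6) = 10.152
v = 0.195 * 16.458 * 2.3730 / 10.152 = 0.75012 m/s

0.75012 m/s


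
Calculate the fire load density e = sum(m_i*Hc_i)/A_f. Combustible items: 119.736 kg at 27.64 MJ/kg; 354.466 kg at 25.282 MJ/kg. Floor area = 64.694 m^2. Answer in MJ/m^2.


Total energy = 119.736*27.64 + 354.466*25.282
= 3309.503 + 8961.609
= 12271.11 MJ
e = 12271.11 / 64.694 = 189.68 MJ/m^2

189.68 MJ/m^2


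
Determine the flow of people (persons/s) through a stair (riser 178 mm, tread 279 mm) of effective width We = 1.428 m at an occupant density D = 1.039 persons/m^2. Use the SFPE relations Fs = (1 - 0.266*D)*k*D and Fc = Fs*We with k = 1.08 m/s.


1 - 0.266*D = 1 - 0.266*1.039 = 0.72363
Fs = 0.72363 * 1.08 * 1.039 = 0.81200 persons/(s*m)
Fc = 0.81200 * 1.428 = 1.1595 persons/s

1.1595 persons/s


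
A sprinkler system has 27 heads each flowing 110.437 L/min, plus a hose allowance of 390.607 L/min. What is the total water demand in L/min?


Sprinkler demand = 27 * 110.437 = 2981.799 L/min
Total = 2981.799 + 390.607 = 3372.406 L/min

3372.406 L/min


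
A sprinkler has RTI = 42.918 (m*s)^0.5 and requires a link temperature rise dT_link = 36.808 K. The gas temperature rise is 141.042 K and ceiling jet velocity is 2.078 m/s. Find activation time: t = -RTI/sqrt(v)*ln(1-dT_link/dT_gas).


dT_link/dT_gas = 0.26097
ln(1 - 0.26097) = -0.30242
t = -42.918 / sqrt(2.078) * -0.30242 = 9.0038 s

9.0038 s


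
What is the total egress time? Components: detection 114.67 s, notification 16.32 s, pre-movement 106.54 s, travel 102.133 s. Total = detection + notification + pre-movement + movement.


Total = 114.67 + 16.32 + 106.54 + 102.133 = 339.663 s

339.663 s


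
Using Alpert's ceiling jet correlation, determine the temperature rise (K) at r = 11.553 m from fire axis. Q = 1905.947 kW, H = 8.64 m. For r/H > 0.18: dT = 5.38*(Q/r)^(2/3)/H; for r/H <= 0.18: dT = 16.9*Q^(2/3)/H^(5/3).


r/H = 11.553 / 8.64 = 1.3372
r/H > 0.18, so dT = 5.38*(Q/r)^(2/3)/H
Q/r = 164.97
(Q/r)^(2/3) = 30.080
dT = 5.38 * 30.080 / 8.64 = 18.730 K

18.730 K


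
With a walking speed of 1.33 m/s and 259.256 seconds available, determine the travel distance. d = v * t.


d = 1.33 * 259.256 = 344.81 m

344.81 m


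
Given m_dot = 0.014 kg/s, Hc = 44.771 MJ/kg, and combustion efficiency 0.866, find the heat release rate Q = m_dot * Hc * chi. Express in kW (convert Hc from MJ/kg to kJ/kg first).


Hc = 44.771 MJ/kg = 44.771 * 1000 kJ/kg = 44771 kJ/kg
Q = 0.014 kg/s * 44771 kJ/kg * 0.866 = 542.80 kW

542.80 kW


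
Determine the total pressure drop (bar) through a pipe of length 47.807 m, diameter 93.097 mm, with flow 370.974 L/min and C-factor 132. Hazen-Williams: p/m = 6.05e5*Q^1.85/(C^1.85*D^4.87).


Q^1.85 = 56661
C^1.85 = 8376.5
D^4.87 = 3.8790e+09
p/m = 0.0010550 bar/m
p_total = 0.0010550 * 47.807 = 0.050438 bar

0.050438 bar


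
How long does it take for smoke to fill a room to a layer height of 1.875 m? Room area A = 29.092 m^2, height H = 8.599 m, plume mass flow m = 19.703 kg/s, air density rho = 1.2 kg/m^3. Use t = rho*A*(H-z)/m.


H - z = 6.724 m
t = 1.2 * 29.092 * 6.724 / 19.703 = 11.914 s

11.914 s


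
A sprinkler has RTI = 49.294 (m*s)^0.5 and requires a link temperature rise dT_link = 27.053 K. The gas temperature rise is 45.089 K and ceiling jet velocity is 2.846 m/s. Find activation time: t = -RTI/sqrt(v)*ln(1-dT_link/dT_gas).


dT_link/dT_gas = 0.59999
ln(1 - 0.59999) = -0.91627
t = -49.294 / sqrt(2.846) * -0.91627 = 26.773 s

26.773 s


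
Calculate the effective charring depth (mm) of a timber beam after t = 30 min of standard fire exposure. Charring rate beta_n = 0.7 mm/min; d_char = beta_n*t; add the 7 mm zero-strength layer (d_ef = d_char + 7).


d_char = 0.7 * 30 = 21 mm
d_ef = 21 + 1.0*7 = 28 mm

28 mm


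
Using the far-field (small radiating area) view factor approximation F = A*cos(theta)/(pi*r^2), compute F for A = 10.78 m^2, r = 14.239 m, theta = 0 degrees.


cos(0 deg) = 1
pi*r^2 = 636.96
F = 10.78 * 1 / 636.96 = 0.016924

0.016924


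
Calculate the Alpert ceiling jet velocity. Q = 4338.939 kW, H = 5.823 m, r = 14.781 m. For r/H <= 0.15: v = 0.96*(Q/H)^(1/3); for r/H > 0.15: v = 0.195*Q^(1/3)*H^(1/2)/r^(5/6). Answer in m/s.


r/H = 14.781 / 5.823 = 2.5384
r/H > 0.15, so v = 0.195*Q^(1/3)*H^(1/2)/r^(5/6)
Q^(1/3) = 16.310
H^(1/2) = 2.4131
r^(5/6) = 9.4352
v = 0.195 * 16.310 * 2.4131 / 9.4352 = 0.81342 m/s

0.81342 m/s


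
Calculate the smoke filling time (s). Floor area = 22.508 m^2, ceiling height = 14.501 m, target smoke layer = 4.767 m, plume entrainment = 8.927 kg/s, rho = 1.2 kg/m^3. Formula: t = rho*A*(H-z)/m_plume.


H - z = 9.734 m
t = 1.2 * 22.508 * 9.734 / 8.927 = 29.451 s

29.451 s


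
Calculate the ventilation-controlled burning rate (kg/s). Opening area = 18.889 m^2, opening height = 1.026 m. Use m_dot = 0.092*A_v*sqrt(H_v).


sqrt(H_v) = 1.0129
m_dot = 0.092 * 18.889 * 1.0129 = 1.7602 kg/s

1.7602 kg/s


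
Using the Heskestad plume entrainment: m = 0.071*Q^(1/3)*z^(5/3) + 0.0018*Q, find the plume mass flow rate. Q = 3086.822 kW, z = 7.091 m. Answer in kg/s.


Q^(1/3) = 14.560
z^(5/3) = 26.173
First term = 0.071 * 14.560 * 26.173 = 27.057
Second term = 0.0018 * 3086.822 = 5.5563
m = 32.613 kg/s

32.613 kg/s


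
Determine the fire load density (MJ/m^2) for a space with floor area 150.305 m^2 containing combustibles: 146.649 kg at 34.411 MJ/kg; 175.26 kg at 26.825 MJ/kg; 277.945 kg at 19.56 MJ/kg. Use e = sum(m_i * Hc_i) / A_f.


Total energy = 146.649*34.411 + 175.26*26.825 + 277.945*19.56
= 5046.339 + 4701.349 + 5436.604
= 15184.29 MJ
e = 15184.29 / 150.305 = 101.02 MJ/m^2

101.02 MJ/m^2


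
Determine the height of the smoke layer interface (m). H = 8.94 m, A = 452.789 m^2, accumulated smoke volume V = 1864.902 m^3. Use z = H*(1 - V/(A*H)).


V/(A*H) = 0.46070
1 - 0.46070 = 0.53930
z = 8.94 * 0.53930 = 4.8213 m

4.8213 m


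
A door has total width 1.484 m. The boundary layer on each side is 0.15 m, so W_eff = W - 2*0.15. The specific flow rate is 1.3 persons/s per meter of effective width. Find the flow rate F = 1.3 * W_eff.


W_eff = 1.484 - 0.30 = 1.184 m
F = 1.3 * 1.184 = 1.5392 persons/s

1.5392 persons/s


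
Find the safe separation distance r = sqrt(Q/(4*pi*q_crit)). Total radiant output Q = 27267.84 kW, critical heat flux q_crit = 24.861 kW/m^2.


4*pi*q_crit = 312.41
Q/(4*pi*q_crit) = 87.282
r = sqrt(87.282) = 9.3425 m

9.3425 m


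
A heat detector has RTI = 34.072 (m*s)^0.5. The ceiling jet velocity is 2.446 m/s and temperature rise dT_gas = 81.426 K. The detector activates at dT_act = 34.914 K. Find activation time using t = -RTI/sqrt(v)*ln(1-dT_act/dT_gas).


dT_act/dT_gas = 0.42878
ln(1 - 0.42878) = -0.55998
t = -34.072 / sqrt(2.446) * -0.55998 = 12.200 s

12.200 s


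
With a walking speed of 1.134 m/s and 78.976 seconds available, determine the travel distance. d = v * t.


d = 1.134 * 78.976 = 89.559 m

89.559 m


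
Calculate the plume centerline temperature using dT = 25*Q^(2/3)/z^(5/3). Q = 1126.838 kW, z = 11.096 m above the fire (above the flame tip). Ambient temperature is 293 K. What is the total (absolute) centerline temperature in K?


Q^(2/3) = 108.29
z^(5/3) = 55.201
dT = 25 * 108.29 / 55.201 = 49.042 K
T = 293 + 49.042 = 342.04 K

342.04 K


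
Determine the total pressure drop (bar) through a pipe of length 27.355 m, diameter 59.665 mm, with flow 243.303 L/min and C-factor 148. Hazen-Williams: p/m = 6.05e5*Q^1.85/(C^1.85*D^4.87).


Q^1.85 = 25964
C^1.85 = 10351
D^4.87 = 4.4438e+08
p/m = 0.0034150 bar/m
p_total = 0.0034150 * 27.355 = 0.093417 bar

0.093417 bar


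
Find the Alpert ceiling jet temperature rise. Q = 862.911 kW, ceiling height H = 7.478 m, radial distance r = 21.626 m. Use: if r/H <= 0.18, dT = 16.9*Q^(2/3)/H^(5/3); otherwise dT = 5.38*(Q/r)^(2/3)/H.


r/H = 21.626 / 7.478 = 2.8919
r/H > 0.18, so dT = 5.38*(Q/r)^(2/3)/H
Q/r = 39.902
(Q/r)^(2/3) = 11.677
dT = 5.38 * 11.677 / 7.478 = 8.4009 K

8.4009 K


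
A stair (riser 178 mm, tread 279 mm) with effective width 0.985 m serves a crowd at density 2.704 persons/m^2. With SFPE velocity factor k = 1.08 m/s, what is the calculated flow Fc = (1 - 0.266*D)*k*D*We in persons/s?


1 - 0.266*D = 1 - 0.266*2.704 = 0.28074
Fs = 0.28074 * 1.08 * 2.704 = 0.81984 persons/(s*m)
Fc = 0.81984 * 0.985 = 0.80754 persons/s

0.80754 persons/s


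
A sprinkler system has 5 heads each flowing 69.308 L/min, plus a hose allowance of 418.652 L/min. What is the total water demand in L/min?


Sprinkler demand = 5 * 69.308 = 346.54 L/min
Total = 346.54 + 418.652 = 765.192 L/min

765.192 L/min


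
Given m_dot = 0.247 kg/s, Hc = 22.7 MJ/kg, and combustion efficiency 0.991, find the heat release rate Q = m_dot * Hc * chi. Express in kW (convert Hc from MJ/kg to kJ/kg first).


Hc = 22.7 MJ/kg = 22.7 * 1000 kJ/kg = 22700 kJ/kg
Q = 0.247 kg/s * 22700 kJ/kg * 0.991 = 5556.4 kW

5556.4 kW


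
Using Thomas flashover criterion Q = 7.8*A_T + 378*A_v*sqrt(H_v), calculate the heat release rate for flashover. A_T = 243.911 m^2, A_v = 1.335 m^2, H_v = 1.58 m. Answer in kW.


7.8*A_T = 1902.5
sqrt(H_v) = 1.2570
378*A_v*sqrt(H_v) = 634.31
Q = 1902.5 + 634.31 = 2536.8 kW

2536.8 kW


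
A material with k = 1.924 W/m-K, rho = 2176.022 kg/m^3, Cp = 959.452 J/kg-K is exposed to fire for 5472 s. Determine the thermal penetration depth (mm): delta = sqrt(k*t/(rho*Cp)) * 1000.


alpha = 1.924 / (2176.022 * 959.452) = 9.2155e-07 m^2/s
alpha * t = 0.0050427
delta = sqrt(0.0050427) * 1000 = 71.012 mm

71.012 mm


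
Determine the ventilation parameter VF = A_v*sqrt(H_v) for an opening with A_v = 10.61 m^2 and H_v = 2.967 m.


sqrt(H_v) = 1.7225
VF = 10.61 * 1.7225 = 18.276 m^(5/2)

18.276 m^(5/2)


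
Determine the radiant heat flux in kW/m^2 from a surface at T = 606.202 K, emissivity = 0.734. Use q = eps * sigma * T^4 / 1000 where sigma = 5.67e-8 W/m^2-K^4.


T^4 = 1.3504e+11
q = 0.734 * 5.67e-8 * 1.3504e+11 / 1000 = 5.6202 kW/m^2

5.6202 kW/m^2


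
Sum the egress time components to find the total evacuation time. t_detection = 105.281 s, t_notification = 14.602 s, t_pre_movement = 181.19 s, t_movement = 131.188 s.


Total = 105.281 + 14.602 + 181.19 + 131.188 = 432.261 s

432.261 s


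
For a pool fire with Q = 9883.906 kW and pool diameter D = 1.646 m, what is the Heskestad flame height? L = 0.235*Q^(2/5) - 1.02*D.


Q^(2/5) = 39.625
0.235 * Q^(2/5) = 9.3119
1.02 * D = 1.6789
L = 7.6330 m

7.6330 m


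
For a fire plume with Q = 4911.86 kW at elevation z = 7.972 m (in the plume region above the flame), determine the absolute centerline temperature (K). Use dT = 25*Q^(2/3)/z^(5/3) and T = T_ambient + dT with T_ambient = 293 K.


Q^(2/3) = 288.96
z^(5/3) = 31.814
dT = 25 * 288.96 / 31.814 = 227.07 K
T = 293 + 227.07 = 520.07 K

520.07 K


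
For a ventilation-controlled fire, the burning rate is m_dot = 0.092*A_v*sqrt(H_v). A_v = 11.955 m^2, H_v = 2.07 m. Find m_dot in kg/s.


sqrt(H_v) = 1.4387
m_dot = 0.092 * 11.955 * 1.4387 = 1.5824 kg/s

1.5824 kg/s


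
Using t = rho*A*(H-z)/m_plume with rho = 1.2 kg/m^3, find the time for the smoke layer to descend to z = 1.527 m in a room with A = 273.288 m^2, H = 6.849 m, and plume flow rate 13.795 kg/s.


H - z = 5.322 m
t = 1.2 * 273.288 * 5.322 / 13.795 = 126.52 s

126.52 s


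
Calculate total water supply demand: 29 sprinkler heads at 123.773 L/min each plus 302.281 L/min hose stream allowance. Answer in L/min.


Sprinkler demand = 29 * 123.773 = 3589.417 L/min
Total = 3589.417 + 302.281 = 3891.698 L/min

3891.698 L/min


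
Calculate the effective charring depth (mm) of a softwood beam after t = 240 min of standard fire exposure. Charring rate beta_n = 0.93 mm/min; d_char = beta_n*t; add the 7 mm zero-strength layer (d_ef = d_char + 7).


d_char = 0.93 * 240 = 223.2 mm
d_ef = 223.2 + 1.0*7 = 230.2 mm

230.2 mm


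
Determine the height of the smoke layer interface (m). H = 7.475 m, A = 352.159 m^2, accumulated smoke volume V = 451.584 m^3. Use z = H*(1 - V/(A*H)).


V/(A*H) = 0.17155
1 - 0.17155 = 0.82845
z = 7.475 * 0.82845 = 6.1927 m

6.1927 m


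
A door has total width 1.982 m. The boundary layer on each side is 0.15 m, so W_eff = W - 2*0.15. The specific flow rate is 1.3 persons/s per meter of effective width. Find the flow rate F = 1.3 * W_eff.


W_eff = 1.982 - 0.30 = 1.682 m
F = 1.3 * 1.682 = 2.1866 persons/s

2.1866 persons/s


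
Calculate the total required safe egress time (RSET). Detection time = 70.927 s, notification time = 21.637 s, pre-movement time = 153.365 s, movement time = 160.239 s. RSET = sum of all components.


Total = 70.927 + 21.637 + 153.365 + 160.239 = 406.168 s

406.168 s


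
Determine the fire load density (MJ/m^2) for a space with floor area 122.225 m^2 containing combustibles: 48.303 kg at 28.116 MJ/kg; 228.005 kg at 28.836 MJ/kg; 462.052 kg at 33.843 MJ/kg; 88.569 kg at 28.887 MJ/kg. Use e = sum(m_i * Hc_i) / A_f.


Total energy = 48.303*28.116 + 228.005*28.836 + 462.052*33.843 + 88.569*28.887
= 1358.087 + 6574.752 + 15637.23 + 2558.493
= 26128.56 MJ
e = 26128.56 / 122.225 = 213.77 MJ/m^2

213.77 MJ/m^2


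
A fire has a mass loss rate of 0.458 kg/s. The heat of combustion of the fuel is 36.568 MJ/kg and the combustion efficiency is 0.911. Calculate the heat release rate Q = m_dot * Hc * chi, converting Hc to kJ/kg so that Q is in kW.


Hc = 36.568 MJ/kg = 36.568 * 1000 kJ/kg = 36568 kJ/kg
Q = 0.458 kg/s * 36568 kJ/kg * 0.911 = 15258 kW

15258 kW


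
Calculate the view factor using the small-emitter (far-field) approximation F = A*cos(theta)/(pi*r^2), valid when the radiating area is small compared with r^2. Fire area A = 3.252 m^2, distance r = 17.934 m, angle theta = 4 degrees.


cos(4 deg) = 0.99756
pi*r^2 = 1010.4
F = 3.252 * 0.99756 / 1010.4 = 0.0032106

0.0032106


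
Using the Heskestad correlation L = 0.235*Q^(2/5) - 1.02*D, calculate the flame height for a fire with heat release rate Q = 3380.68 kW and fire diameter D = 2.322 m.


Q^(2/5) = 25.799
0.235 * Q^(2/5) = 6.0627
1.02 * D = 2.3684
L = 3.6943 m

3.6943 m


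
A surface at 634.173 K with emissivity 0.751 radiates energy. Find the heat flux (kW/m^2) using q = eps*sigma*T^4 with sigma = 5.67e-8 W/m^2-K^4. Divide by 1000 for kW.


T^4 = 1.6175e+11
q = 0.751 * 5.67e-8 * 1.6175e+11 / 1000 = 6.8874 kW/m^2

6.8874 kW/m^2


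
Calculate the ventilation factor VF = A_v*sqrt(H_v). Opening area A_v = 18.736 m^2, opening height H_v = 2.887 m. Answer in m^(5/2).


sqrt(H_v) = 1.6991
VF = 18.736 * 1.6991 = 31.835 m^(5/2)

31.835 m^(5/2)


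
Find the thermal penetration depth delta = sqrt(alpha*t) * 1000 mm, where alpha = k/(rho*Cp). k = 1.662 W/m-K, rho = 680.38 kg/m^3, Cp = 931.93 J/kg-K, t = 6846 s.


alpha = 1.662 / (680.38 * 931.93) = 2.6212e-06 m^2/s
alpha * t = 0.017945
delta = sqrt(0.017945) * 1000 = 133.96 mm

133.96 mm


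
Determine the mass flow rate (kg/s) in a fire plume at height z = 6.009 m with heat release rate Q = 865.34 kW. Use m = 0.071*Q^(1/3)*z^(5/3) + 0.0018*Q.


Q^(1/3) = 9.5293
z^(5/3) = 19.861
First term = 0.071 * 9.5293 * 19.861 = 13.438
Second term = 0.0018 * 865.34 = 1.5576
m = 14.995 kg/s

14.995 kg/s


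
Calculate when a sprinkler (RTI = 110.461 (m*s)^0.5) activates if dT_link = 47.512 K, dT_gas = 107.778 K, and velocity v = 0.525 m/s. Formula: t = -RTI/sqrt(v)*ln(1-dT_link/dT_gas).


dT_link/dT_gas = 0.44083
ln(1 - 0.44083) = -0.58131
t = -110.461 / sqrt(0.525) * -0.58131 = 88.620 s

88.620 s


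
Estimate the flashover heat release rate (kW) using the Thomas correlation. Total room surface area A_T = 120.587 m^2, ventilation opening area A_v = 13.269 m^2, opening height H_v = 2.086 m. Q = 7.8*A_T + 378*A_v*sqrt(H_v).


7.8*A_T = 940.58
sqrt(H_v) = 1.4443
378*A_v*sqrt(H_v) = 7244.1
Q = 940.58 + 7244.1 = 8184.7 kW

8184.7 kW


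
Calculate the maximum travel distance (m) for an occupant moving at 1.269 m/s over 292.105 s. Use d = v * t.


d = 1.269 * 292.105 = 370.68 m

370.68 m


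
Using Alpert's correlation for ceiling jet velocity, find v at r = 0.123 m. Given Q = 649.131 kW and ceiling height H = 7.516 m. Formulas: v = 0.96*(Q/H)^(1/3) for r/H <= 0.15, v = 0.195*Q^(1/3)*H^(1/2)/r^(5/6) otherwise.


r/H = 0.123 / 7.516 = 0.016365
r/H <= 0.15, so v = 0.96*(Q/H)^(1/3)
Q/H = 86.367
(Q/H)^(1/3) = 4.4203
v = 0.96 * 4.4203 = 4.2435 m/s

4.2435 m/s


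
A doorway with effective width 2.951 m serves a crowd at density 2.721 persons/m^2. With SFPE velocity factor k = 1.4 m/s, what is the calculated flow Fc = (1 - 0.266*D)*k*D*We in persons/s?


1 - 0.266*D = 1 - 0.266*2.721 = 0.27621
Fs = 0.27621 * 1.4 * 2.721 = 1.0522 persons/(s*m)
Fc = 1.0522 * 2.951 = 3.1051 persons/s

3.1051 persons/s


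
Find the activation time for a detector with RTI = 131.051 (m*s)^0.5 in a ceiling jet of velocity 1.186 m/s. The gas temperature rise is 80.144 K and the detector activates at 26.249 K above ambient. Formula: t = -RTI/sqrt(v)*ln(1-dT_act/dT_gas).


dT_act/dT_gas = 0.32752
ln(1 - 0.32752) = -0.39679
t = -131.051 / sqrt(1.186) * -0.39679 = 47.748 s

47.748 s


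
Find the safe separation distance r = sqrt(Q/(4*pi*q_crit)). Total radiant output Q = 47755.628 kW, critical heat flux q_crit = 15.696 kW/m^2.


4*pi*q_crit = 197.24
Q/(4*pi*q_crit) = 242.12
r = sqrt(242.12) = 15.560 m

15.560 m


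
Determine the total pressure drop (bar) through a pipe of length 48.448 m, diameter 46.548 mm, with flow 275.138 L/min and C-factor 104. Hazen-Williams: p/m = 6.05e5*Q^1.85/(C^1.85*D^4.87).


Q^1.85 = 32596
C^1.85 = 5389.0
D^4.87 = 1.3264e+08
p/m = 0.027589 bar/m
p_total = 0.027589 * 48.448 = 1.3366 bar

1.3366 bar


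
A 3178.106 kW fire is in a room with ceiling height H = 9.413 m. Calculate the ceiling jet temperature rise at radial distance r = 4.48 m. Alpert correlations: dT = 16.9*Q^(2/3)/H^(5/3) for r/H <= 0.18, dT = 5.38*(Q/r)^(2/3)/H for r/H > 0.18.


r/H = 4.48 / 9.413 = 0.47594
r/H > 0.18, so dT = 5.38*(Q/r)^(2/3)/H
Q/r = 709.40
(Q/r)^(2/3) = 79.541
dT = 5.38 * 79.541 / 9.413 = 45.462 K

45.462 K


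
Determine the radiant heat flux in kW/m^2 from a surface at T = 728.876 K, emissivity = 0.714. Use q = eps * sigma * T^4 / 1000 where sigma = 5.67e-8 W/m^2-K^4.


T^4 = 2.8224e+11
q = 0.714 * 5.67e-8 * 2.8224e+11 / 1000 = 11.426 kW/m^2

11.426 kW/m^2


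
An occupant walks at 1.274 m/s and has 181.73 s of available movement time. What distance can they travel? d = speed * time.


d = 1.274 * 181.73 = 231.52 m

231.52 m


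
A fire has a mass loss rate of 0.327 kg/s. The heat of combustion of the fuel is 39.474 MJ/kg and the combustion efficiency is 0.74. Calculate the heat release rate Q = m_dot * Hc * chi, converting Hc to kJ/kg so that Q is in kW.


Hc = 39.474 MJ/kg = 39.474 * 1000 kJ/kg = 39474 kJ/kg
Q = 0.327 kg/s * 39474 kJ/kg * 0.74 = 9551.9 kW

9551.9 kW


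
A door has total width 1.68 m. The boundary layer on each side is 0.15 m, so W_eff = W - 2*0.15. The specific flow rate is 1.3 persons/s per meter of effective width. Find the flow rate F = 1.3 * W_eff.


W_eff = 1.68 - 0.30 = 1.38 m
F = 1.3 * 1.38 = 1.794 persons/s

1.794 persons/s


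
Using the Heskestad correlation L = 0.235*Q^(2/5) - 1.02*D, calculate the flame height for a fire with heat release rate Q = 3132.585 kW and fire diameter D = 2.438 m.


Q^(2/5) = 25.024
0.235 * Q^(2/5) = 5.8807
1.02 * D = 2.4868
L = 3.3939 m

3.3939 m


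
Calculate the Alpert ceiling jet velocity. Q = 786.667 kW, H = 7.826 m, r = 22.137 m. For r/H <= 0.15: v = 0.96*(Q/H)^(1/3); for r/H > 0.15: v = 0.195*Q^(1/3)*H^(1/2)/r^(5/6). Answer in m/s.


r/H = 22.137 / 7.826 = 2.8286
r/H > 0.15, so v = 0.195*Q^(1/3)*H^(1/2)/r^(5/6)
Q^(1/3) = 9.2313
H^(1/2) = 2.7975
r^(5/6) = 13.211
v = 0.195 * 9.2313 * 2.7975 / 13.211 = 0.38119 m/s

0.38119 m/s


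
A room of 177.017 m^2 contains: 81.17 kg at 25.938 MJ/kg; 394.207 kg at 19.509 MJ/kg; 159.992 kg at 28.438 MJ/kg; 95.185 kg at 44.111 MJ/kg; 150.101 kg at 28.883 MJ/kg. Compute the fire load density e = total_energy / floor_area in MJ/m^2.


Total energy = 81.17*25.938 + 394.207*19.509 + 159.992*28.438 + 95.185*44.111 + 150.101*28.883
= 2105.387 + 7690.584 + 4549.852 + 4198.706 + 4335.367
= 22879.90 MJ
e = 22879.90 / 177.017 = 129.25 MJ/m^2

129.25 MJ/m^2


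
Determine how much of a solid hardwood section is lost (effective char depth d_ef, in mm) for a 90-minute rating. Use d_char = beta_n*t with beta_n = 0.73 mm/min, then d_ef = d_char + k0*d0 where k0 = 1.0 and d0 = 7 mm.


d_char = 0.73 * 90 = 65.7 mm
d_ef = 65.7 + 1.0*7 = 72.7 mm

72.7 mm


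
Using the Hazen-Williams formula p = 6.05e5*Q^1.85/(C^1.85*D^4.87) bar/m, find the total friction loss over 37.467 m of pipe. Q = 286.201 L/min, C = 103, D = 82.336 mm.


Q^1.85 = 35062
C^1.85 = 5293.6
D^4.87 = 2.1327e+09
p/m = 0.0018790 bar/m
p_total = 0.0018790 * 37.467 = 0.070400 bar

0.070400 bar


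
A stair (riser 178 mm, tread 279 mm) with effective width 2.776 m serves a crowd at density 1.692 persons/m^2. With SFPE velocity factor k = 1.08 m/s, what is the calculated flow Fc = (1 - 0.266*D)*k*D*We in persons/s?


1 - 0.266*D = 1 - 0.266*1.692 = 0.54993
Fs = 0.54993 * 1.08 * 1.692 = 1.0049 persons/(s*m)
Fc = 1.0049 * 2.776 = 2.7896 persons/s

2.7896 persons/s


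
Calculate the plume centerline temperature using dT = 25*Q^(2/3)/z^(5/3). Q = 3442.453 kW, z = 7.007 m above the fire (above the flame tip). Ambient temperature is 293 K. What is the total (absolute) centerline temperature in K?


Q^(2/3) = 227.99
z^(5/3) = 25.658
dT = 25 * 227.99 / 25.658 = 222.14 K
T = 293 + 222.14 = 515.14 K

515.14 K


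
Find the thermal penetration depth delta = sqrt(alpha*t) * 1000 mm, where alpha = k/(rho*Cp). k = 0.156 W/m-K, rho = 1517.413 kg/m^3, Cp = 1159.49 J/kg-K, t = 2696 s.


alpha = 0.156 / (1517.413 * 1159.49) = 8.8665e-08 m^2/s
alpha * t = 0.00023904
delta = sqrt(0.00023904) * 1000 = 15.461 mm

15.461 mm


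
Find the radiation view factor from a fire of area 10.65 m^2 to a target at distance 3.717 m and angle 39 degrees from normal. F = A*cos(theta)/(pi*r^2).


cos(39 deg) = 0.77715
pi*r^2 = 43.405
F = 10.65 * 0.77715 / 43.405 = 0.19069

0.19069


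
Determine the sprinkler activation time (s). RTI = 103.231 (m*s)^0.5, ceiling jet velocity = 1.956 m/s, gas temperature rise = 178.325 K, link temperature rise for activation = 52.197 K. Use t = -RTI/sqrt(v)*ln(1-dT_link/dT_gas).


dT_link/dT_gas = 0.29271
ln(1 - 0.29271) = -0.34631
t = -103.231 / sqrt(1.956) * -0.34631 = 25.562 s

25.562 s


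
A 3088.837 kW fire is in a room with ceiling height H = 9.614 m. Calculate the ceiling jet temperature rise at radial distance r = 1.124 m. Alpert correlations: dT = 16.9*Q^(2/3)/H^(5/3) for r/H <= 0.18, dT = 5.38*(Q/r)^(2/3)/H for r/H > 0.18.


r/H = 1.124 / 9.614 = 0.11691
r/H <= 0.18, so dT = 16.9*Q^(2/3)/H^(5/3)
Q^(2/3) = 212.09
H^(5/3) = 43.468
dT = 16.9 * 212.09 / 43.468 = 82.460 K

82.460 K


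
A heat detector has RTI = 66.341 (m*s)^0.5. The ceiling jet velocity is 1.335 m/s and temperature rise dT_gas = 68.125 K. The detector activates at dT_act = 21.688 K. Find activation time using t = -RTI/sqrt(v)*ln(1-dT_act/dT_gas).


dT_act/dT_gas = 0.31836
ln(1 - 0.31836) = -0.38325
t = -66.341 / sqrt(1.335) * -0.38325 = 22.005 s

22.005 s


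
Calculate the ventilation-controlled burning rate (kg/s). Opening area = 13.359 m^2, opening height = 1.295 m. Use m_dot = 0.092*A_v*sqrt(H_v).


sqrt(H_v) = 1.1380
m_dot = 0.092 * 13.359 * 1.1380 = 1.3986 kg/s

1.3986 kg/s


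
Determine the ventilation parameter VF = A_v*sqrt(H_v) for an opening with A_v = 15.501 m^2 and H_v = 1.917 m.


sqrt(H_v) = 1.3846
VF = 15.501 * 1.3846 = 21.462 m^(5/2)

21.462 m^(5/2)


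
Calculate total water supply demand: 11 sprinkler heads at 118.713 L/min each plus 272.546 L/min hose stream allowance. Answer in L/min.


Sprinkler demand = 11 * 118.713 = 1305.843 L/min
Total = 1305.843 + 272.546 = 1578.389 L/min

1578.389 L/min


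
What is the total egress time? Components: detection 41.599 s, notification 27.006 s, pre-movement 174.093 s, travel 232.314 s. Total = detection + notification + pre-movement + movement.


Total = 41.599 + 27.006 + 174.093 + 232.314 = 475.012 s

475.012 s


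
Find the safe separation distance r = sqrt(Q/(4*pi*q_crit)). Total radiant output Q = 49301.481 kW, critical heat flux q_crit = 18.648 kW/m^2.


4*pi*q_crit = 234.34
Q/(4*pi*q_crit) = 210.39
r = sqrt(210.39) = 14.505 m

14.505 m


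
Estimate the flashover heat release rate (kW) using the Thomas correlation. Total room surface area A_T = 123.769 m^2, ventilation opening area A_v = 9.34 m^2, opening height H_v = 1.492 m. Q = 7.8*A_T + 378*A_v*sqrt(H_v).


7.8*A_T = 965.40
sqrt(H_v) = 1.2215
378*A_v*sqrt(H_v) = 4312.4
Q = 965.40 + 4312.4 = 5277.8 kW

5277.8 kW


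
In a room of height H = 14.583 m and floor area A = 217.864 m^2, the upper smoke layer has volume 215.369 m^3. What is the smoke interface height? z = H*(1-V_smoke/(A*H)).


V/(A*H) = 0.067788
1 - 0.067788 = 0.93221
z = 14.583 * 0.93221 = 13.594 m

13.594 m


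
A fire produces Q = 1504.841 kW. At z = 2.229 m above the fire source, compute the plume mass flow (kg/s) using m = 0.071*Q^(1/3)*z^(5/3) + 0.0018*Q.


Q^(1/3) = 11.459
z^(5/3) = 3.8035
First term = 0.071 * 11.459 * 3.8035 = 3.0946
Second term = 0.0018 * 1504.841 = 2.7087
m = 5.8033 kg/s

5.8033 kg/s


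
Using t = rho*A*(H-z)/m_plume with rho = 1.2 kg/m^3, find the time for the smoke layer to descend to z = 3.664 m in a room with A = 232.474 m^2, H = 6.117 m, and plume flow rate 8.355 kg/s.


H - z = 2.453 m
t = 1.2 * 232.474 * 2.453 / 8.355 = 81.904 s

81.904 s


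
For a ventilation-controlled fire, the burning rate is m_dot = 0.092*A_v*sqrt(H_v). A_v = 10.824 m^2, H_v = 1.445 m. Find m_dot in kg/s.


sqrt(H_v) = 1.2021
m_dot = 0.092 * 10.824 * 1.2021 = 1.1970 kg/s

1.1970 kg/s


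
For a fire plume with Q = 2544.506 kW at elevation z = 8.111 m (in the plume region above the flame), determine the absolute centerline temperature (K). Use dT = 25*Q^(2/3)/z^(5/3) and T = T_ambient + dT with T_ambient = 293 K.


Q^(2/3) = 186.38
z^(5/3) = 32.743
dT = 25 * 186.38 / 32.743 = 142.30 K
T = 293 + 142.30 = 435.30 K

435.30 K


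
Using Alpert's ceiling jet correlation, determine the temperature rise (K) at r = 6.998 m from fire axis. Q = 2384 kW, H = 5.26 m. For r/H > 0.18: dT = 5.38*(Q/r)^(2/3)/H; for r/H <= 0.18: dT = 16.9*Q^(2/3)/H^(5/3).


r/H = 6.998 / 5.26 = 1.3304
r/H > 0.18, so dT = 5.38*(Q/r)^(2/3)/H
Q/r = 340.67
(Q/r)^(2/3) = 48.778
dT = 5.38 * 48.778 / 5.26 = 49.891 K

49.891 K


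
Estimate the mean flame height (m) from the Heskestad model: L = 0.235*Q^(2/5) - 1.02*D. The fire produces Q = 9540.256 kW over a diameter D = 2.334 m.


Q^(2/5) = 39.068
0.235 * Q^(2/5) = 9.1810
1.02 * D = 2.3807
L = 6.8004 m

6.8004 m


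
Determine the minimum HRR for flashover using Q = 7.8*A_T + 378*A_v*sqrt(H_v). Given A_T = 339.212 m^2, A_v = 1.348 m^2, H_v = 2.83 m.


7.8*A_T = 2645.9
sqrt(H_v) = 1.6823
378*A_v*sqrt(H_v) = 857.19
Q = 2645.9 + 857.19 = 3503.0 kW

3503.0 kW


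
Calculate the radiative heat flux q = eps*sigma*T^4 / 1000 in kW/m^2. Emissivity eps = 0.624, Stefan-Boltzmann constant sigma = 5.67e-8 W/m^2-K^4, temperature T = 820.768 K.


T^4 = 4.5382e+11
q = 0.624 * 5.67e-8 * 4.5382e+11 / 1000 = 16.056 kW/m^2

16.056 kW/m^2
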